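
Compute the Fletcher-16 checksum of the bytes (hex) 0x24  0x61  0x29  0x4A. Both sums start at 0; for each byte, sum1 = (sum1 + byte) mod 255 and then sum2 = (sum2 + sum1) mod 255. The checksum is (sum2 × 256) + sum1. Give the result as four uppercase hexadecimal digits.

Running sums (mod 255):
  after byte 0 (0x24): sum1=36, sum2=36
  after byte 1 (0x61): sum1=133, sum2=169
  after byte 2 (0x29): sum1=174, sum2=88
  after byte 3 (0x4A): sum1=248, sum2=81
Checksum = sum2·256 + sum1 = 81·256 + 248 = 20984 = 0x51F8.

51F8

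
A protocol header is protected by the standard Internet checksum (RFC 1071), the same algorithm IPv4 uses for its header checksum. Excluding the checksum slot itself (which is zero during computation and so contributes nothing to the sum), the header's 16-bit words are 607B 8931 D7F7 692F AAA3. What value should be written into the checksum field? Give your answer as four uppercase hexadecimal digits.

One's-complement addition (fold any carry out of bit 15 back into bit 0):
  0x607B + 0x8931 = 0x0E9AC
  0xE9AC + 0xD7F7 = 0x1C1A3 → wrap carry → 0xC1A4
  0xC1A4 + 0x692F = 0x12AD3 → wrap carry → 0x2AD4
  0x2AD4 + 0xAAA3 = 0x0D577
One's-complement sum = 0xD577.
Checksum = ~0xD577 & 0xFFFF = 0x2A88.

2A88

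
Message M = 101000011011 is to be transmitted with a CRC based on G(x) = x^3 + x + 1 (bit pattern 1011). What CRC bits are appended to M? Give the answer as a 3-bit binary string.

Append 3 zeros: 101000011011000. Divide by 1011 (XOR where the leading bit is 1):
  pos 0: 1010 XOR 1011 = 0001
  pos 3: 1000 XOR 1011 = 0011
  pos 5: 1111 XOR 1011 = 0100
  pos 6: 1000 XOR 1011 = 0011
  pos 8: 1111 XOR 1011 = 0100
  pos 9: 1000 XOR 1011 = 0011
  pos 11: 1100 XOR 1011 = 0111
Remainder (last 3 bits) = 111. This is the CRC / FCS.

111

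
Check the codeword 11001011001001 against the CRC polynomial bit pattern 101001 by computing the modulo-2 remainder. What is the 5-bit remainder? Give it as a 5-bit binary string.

Modulo-2 division of 11001011001001 by 101001:
  pos 0: 110010 XOR 101001 = 011011
  pos 1: 110111 XOR 101001 = 011110
  pos 2: 111101 XOR 101001 = 010100
  pos 3: 101000 XOR 101001 = 000001
  pos 8: 101001 XOR 101001 = 000000
Remainder = 00000 (zero — the frame passes the CRC check).

00000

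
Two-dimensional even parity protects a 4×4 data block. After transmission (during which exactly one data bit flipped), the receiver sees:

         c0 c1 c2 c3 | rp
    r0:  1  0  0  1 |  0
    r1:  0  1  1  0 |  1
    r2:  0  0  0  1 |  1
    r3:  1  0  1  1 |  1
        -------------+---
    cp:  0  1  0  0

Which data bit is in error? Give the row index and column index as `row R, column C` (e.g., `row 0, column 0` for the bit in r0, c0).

Recompute each row's even parity and compare to rp:
  r0: data parity 0, sent rp 0 → ok
  r1: data parity 0, sent rp 1 → mismatch
  r2: data parity 1, sent rp 1 → ok
  r3: data parity 1, sent rp 1 → ok
Recompute each column's even parity and compare to cp:
  c0: data parity 0, sent cp 0 → ok
  c1: data parity 1, sent cp 1 → ok
  c2: data parity 0, sent cp 0 → ok
  c3: data parity 1, sent cp 0 → mismatch
Exactly one row (r1) and one column (c3) fail → the flipped bit is at their intersection.

row 1, column 3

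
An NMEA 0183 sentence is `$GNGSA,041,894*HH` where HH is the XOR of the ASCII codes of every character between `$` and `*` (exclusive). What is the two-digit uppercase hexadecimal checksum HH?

5C

XOR the ASCII codes of the payload characters:
  'G' = 0x47 → acc = 0x47
  'N' = 0x4E → acc = 0x09
  'G' = 0x47 → acc = 0x4E
  'S' = 0x53 → acc = 0x1D
  'A' = 0x41 → acc = 0x5C
  ',' = 0x2C → acc = 0x70
  '0' = 0x30 → acc = 0x40
  '4' = 0x34 → acc = 0x74
  '1' = 0x31 → acc = 0x45
  ',' = 0x2C → acc = 0x69
  '8' = 0x38 → acc = 0x51
  '9' = 0x39 → acc = 0x68
  '4' = 0x34 → acc = 0x5C
Checksum = 0x5C.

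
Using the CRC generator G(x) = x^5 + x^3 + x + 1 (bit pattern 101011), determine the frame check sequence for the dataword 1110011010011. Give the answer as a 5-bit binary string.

Append 5 zeros: 111001101001100000. Divide by 101011 (XOR where the leading bit is 1):
  pos 0: 111001 XOR 101011 = 010010
  pos 1: 100101 XOR 101011 = 001110
  pos 3: 111001 XOR 101011 = 010010
  pos 4: 100100 XOR 101011 = 001111
  pos 6: 111101 XOR 101011 = 010110
  pos 7: 101101 XOR 101011 = 000110
  pos 10: 110000 XOR 101011 = 011011
  pos 11: 110110 XOR 101011 = 011101
  pos 12: 111010 XOR 101011 = 010001
Remainder (last 5 bits) = 10001. This is the CRC / FCS.

10001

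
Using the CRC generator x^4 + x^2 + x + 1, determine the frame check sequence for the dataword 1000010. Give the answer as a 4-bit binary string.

Append 4 zeros: 10000100000. Divide by 10111 (XOR where the leading bit is 1):
  pos 0: 10000 XOR 10111 = 00111
  pos 2: 11110 XOR 10111 = 01001
  pos 3: 10010 XOR 10111 = 00101
  pos 5: 10100 XOR 10111 = 00011
Remainder (last 4 bits) = 0110. This is the CRC / FCS.

0110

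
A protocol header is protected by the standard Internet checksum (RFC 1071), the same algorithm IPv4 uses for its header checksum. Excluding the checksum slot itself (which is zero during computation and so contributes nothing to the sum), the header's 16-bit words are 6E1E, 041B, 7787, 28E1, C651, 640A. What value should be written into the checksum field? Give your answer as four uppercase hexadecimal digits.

C301

One's-complement addition (fold any carry out of bit 15 back into bit 0):
  0x6E1E + 0x041B = 0x07239
  0x7239 + 0x7787 = 0x0E9C0
  0xE9C0 + 0x28E1 = 0x112A1 → wrap carry → 0x12A2
  0x12A2 + 0xC651 = 0x0D8F3
  0xD8F3 + 0x640A = 0x13CFD → wrap carry → 0x3CFE
One's-complement sum = 0x3CFE.
Checksum = ~0x3CFE & 0xFFFF = 0xC301.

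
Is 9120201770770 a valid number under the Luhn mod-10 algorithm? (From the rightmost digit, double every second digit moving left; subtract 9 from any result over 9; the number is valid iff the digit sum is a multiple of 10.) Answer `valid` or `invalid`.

valid

From the right, keep odd positions and double even positions (subtract 9 from any doubled value over 9):
  doubled (positions 2,4,...): 5 0 5 0 0 2 → sum 12
  kept (positions 1,3,...): 0 7 7 1 2 2 9 → sum 28
Total = 40.
40 mod 10 = 0, so the number is valid.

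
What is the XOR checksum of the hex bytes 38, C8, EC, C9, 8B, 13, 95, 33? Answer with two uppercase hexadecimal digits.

EB

XOR the bytes together:
  start with 0x38
  0x38 ⊕ 0xC8 = 0xF0
  0xF0 ⊕ 0xEC = 0x1C
  0x1C ⊕ 0xC9 = 0xD5
  0xD5 ⊕ 0x8B = 0x5E
  0x5E ⊕ 0x13 = 0x4D
  0x4D ⊕ 0x95 = 0xD8
  0xD8 ⊕ 0x33 = 0xEB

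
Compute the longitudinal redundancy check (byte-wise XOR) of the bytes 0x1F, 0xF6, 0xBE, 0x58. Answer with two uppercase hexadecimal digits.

0F

XOR the bytes together:
  start with 0x1F
  0x1F ⊕ 0xF6 = 0xE9
  0xE9 ⊕ 0xBE = 0x57
  0x57 ⊕ 0x58 = 0x0F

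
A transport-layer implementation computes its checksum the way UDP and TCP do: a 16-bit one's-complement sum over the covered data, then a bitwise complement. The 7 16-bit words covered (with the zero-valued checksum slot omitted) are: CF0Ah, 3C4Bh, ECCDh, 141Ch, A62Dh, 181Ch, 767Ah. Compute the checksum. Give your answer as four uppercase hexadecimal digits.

One's-complement addition (fold any carry out of bit 15 back into bit 0):
  0xCF0A + 0x3C4B = 0x10B55 → wrap carry → 0x0B56
  0x0B56 + 0xECCD = 0x0F823
  0xF823 + 0x141C = 0x10C3F → wrap carry → 0x0C40
  0x0C40 + 0xA62D = 0x0B26D
  0xB26D + 0x181C = 0x0CA89
  0xCA89 + 0x767A = 0x14103 → wrap carry → 0x4104
One's-complement sum = 0x4104.
Checksum = ~0x4104 & 0xFFFF = 0xBEFB.

BEFB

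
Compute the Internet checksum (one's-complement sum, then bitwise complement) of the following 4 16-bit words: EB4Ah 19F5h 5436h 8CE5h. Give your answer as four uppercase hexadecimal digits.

One's-complement addition (fold any carry out of bit 15 back into bit 0):
  0xEB4A + 0x19F5 = 0x1053F → wrap carry → 0x0540
  0x0540 + 0x5436 = 0x05976
  0x5976 + 0x8CE5 = 0x0E65B
One's-complement sum = 0xE65B.
Checksum = ~0xE65B & 0xFFFF = 0x19A4.

19A4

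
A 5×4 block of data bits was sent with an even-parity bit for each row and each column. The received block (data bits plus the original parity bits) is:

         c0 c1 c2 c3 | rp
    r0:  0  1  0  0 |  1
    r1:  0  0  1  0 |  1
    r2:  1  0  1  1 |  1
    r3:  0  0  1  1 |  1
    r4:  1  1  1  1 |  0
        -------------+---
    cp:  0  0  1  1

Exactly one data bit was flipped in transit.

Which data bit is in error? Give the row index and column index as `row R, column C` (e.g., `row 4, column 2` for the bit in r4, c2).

Recompute each row's even parity and compare to rp:
  r0: data parity 1, sent rp 1 → ok
  r1: data parity 1, sent rp 1 → ok
  r2: data parity 1, sent rp 1 → ok
  r3: data parity 0, sent rp 1 → mismatch
  r4: data parity 0, sent rp 0 → ok
Recompute each column's even parity and compare to cp:
  c0: data parity 0, sent cp 0 → ok
  c1: data parity 0, sent cp 0 → ok
  c2: data parity 0, sent cp 1 → mismatch
  c3: data parity 1, sent cp 1 → ok
Exactly one row (r3) and one column (c2) fail → the flipped bit is at their intersection.

row 3, column 2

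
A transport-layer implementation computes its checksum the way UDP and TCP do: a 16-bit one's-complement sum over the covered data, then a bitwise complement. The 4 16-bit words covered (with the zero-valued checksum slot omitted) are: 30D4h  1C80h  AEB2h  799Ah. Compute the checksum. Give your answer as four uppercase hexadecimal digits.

One's-complement addition (fold any carry out of bit 15 back into bit 0):
  0x30D4 + 0x1C80 = 0x04D54
  0x4D54 + 0xAEB2 = 0x0FC06
  0xFC06 + 0x799A = 0x175A0 → wrap carry → 0x75A1
One's-complement sum = 0x75A1.
Checksum = ~0x75A1 & 0xFFFF = 0x8A5E.

8A5E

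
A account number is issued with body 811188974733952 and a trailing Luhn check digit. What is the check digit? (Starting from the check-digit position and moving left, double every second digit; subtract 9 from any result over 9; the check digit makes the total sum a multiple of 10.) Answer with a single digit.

Partial digits right→left: 2 5 9 3 3 7 4 7 9 8 8 1 1 1 8
Double every second digit counting from the check-digit position (so the 1st, 3rd, 5th, ... of the partial from the right).
  doubled (with −9 where >9): 4 9 6 8 9 7 2 7 → sum 52
  kept as-is: 5 3 7 7 8 1 1 → sum 32
Total = 52 + 32 = 84.
Check digit = (10 − (84 mod 10)) mod 10 = 6.

6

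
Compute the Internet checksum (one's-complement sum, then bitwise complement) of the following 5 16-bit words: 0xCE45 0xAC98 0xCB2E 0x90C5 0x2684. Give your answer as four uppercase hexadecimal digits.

One's-complement addition (fold any carry out of bit 15 back into bit 0):
  0xCE45 + 0xAC98 = 0x17ADD → wrap carry → 0x7ADE
  0x7ADE + 0xCB2E = 0x1460C → wrap carry → 0x460D
  0x460D + 0x90C5 = 0x0D6D2
  0xD6D2 + 0x2684 = 0x0FD56
One's-complement sum = 0xFD56.
Checksum = ~0xFD56 & 0xFFFF = 0x02A9.

02A9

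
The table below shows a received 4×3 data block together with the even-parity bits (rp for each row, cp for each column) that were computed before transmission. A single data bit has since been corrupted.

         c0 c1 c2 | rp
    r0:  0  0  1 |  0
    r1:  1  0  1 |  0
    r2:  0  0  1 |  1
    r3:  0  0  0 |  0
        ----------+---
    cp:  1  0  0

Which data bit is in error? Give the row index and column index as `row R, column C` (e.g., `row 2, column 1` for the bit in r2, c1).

row 0, column 2

Recompute each row's even parity and compare to rp:
  r0: data parity 1, sent rp 0 → mismatch
  r1: data parity 0, sent rp 0 → ok
  r2: data parity 1, sent rp 1 → ok
  r3: data parity 0, sent rp 0 → ok
Recompute each column's even parity and compare to cp:
  c0: data parity 1, sent cp 1 → ok
  c1: data parity 0, sent cp 0 → ok
  c2: data parity 1, sent cp 0 → mismatch
Exactly one row (r0) and one column (c2) fail → the flipped bit is at their intersection.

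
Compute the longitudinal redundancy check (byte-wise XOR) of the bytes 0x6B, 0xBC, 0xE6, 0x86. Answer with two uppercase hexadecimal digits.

B7

XOR the bytes together:
  start with 0x6B
  0x6B ⊕ 0xBC = 0xD7
  0xD7 ⊕ 0xE6 = 0x31
  0x31 ⊕ 0x86 = 0xB7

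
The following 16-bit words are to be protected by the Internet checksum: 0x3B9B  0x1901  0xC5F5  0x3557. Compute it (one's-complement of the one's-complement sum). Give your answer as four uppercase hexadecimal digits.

B016

One's-complement addition (fold any carry out of bit 15 back into bit 0):
  0x3B9B + 0x1901 = 0x0549C
  0x549C + 0xC5F5 = 0x11A91 → wrap carry → 0x1A92
  0x1A92 + 0x3557 = 0x04FE9
One's-complement sum = 0x4FE9.
Checksum = ~0x4FE9 & 0xFFFF = 0xB016.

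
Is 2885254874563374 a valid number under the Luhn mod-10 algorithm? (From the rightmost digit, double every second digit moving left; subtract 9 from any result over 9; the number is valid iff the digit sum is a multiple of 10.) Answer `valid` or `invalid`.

invalid

From the right, keep odd positions and double even positions (subtract 9 from any doubled value over 9):
  doubled (positions 2,4,...): 5 6 1 5 8 4 7 4 → sum 40
  kept (positions 1,3,...): 4 3 6 4 8 5 5 8 → sum 43
Total = 83.
83 mod 10 = 3, so the number is invalid.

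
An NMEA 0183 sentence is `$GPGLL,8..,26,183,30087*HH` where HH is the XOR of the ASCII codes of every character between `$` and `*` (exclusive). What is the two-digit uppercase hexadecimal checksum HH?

XOR the ASCII codes of the payload characters:
  'G' = 0x47 → acc = 0x47
  'P' = 0x50 → acc = 0x17
  'G' = 0x47 → acc = 0x50
  'L' = 0x4C → acc = 0x1C
  'L' = 0x4C → acc = 0x50
  ',' = 0x2C → acc = 0x7C
  '8' = 0x38 → acc = 0x44
  '.' = 0x2E → acc = 0x6A
  '.' = 0x2E → acc = 0x44
  ',' = 0x2C → acc = 0x68
  '2' = 0x32 → acc = 0x5A
  '6' = 0x36 → acc = 0x6C
  ',' = 0x2C → acc = 0x40
  '1' = 0x31 → acc = 0x71
  '8' = 0x38 → acc = 0x49
  '3' = 0x33 → acc = 0x7A
  ',' = 0x2C → acc = 0x56
  '3' = 0x33 → acc = 0x65
  '0' = 0x30 → acc = 0x55
  '0' = 0x30 → acc = 0x65
  '8' = 0x38 → acc = 0x5D
  '7' = 0x37 → acc = 0x6A
Checksum = 0x6A.

6A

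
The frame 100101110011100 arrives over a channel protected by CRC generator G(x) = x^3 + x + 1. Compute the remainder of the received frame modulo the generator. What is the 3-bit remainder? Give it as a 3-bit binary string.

Modulo-2 division of 100101110011100 by 1011:
  pos 0: 1001 XOR 1011 = 0010
  pos 2: 1001 XOR 1011 = 0010
  pos 4: 1011 XOR 1011 = 0000
  pos 10: 1110 XOR 1011 = 0101
  pos 11: 1010 XOR 1011 = 0001
Remainder = 001 (nonzero — an error is detected).

001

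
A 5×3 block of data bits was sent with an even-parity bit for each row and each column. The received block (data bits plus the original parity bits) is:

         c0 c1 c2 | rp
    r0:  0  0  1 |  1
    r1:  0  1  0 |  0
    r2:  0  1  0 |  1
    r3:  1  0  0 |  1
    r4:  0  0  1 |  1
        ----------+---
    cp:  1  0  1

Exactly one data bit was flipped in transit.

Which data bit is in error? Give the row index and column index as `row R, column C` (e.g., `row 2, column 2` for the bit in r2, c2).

row 1, column 2

Recompute each row's even parity and compare to rp:
  r0: data parity 1, sent rp 1 → ok
  r1: data parity 1, sent rp 0 → mismatch
  r2: data parity 1, sent rp 1 → ok
  r3: data parity 1, sent rp 1 → ok
  r4: data parity 1, sent rp 1 → ok
Recompute each column's even parity and compare to cp:
  c0: data parity 1, sent cp 1 → ok
  c1: data parity 0, sent cp 0 → ok
  c2: data parity 0, sent cp 1 → mismatch
Exactly one row (r1) and one column (c2) fail → the flipped bit is at their intersection.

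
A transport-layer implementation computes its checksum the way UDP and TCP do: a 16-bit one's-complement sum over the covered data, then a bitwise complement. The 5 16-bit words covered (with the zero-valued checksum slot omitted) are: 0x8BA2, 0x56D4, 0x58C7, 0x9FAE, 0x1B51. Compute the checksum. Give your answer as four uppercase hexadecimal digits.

09C2

One's-complement addition (fold any carry out of bit 15 back into bit 0):
  0x8BA2 + 0x56D4 = 0x0E276
  0xE276 + 0x58C7 = 0x13B3D → wrap carry → 0x3B3E
  0x3B3E + 0x9FAE = 0x0DAEC
  0xDAEC + 0x1B51 = 0x0F63D
One's-complement sum = 0xF63D.
Checksum = ~0xF63D & 0xFFFF = 0x09C2.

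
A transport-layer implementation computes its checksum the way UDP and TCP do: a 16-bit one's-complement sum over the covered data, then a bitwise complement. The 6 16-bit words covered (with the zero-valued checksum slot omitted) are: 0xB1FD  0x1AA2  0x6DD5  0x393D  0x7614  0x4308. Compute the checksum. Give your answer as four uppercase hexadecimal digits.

One's-complement addition (fold any carry out of bit 15 back into bit 0):
  0xB1FD + 0x1AA2 = 0x0CC9F
  0xCC9F + 0x6DD5 = 0x13A74 → wrap carry → 0x3A75
  0x3A75 + 0x393D = 0x073B2
  0x73B2 + 0x7614 = 0x0E9C6
  0xE9C6 + 0x4308 = 0x12CCE → wrap carry → 0x2CCF
One's-complement sum = 0x2CCF.
Checksum = ~0x2CCF & 0xFFFF = 0xD330.

D330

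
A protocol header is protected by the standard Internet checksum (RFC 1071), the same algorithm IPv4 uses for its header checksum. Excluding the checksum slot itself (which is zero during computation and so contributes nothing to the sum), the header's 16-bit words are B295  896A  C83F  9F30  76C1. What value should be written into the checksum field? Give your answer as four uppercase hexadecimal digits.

E5CD

One's-complement addition (fold any carry out of bit 15 back into bit 0):
  0xB295 + 0x896A = 0x13BFF → wrap carry → 0x3C00
  0x3C00 + 0xC83F = 0x1043F → wrap carry → 0x0440
  0x0440 + 0x9F30 = 0x0A370
  0xA370 + 0x76C1 = 0x11A31 → wrap carry → 0x1A32
One's-complement sum = 0x1A32.
Checksum = ~0x1A32 & 0xFFFF = 0xE5CD.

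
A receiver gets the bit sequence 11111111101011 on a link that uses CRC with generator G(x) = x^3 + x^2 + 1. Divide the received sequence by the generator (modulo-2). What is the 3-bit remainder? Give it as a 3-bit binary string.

Modulo-2 division of 11111111101011 by 1101:
  pos 0: 1111 XOR 1101 = 0010
  pos 2: 1011 XOR 1101 = 0110
  pos 3: 1101 XOR 1101 = 0000
  pos 7: 1101 XOR 1101 = 0000
Remainder = 011 (nonzero — an error is detected).

011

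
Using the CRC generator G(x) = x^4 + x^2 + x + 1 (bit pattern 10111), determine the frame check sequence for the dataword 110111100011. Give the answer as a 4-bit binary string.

Append 4 zeros: 1101111000110000. Divide by 10111 (XOR where the leading bit is 1):
  pos 0: 11011 XOR 10111 = 01100
  pos 1: 11001 XOR 10111 = 01110
  pos 2: 11101 XOR 10111 = 01010
  pos 3: 10100 XOR 10111 = 00011
  pos 6: 11001 XOR 10111 = 01110
  pos 7: 11101 XOR 10111 = 01010
  pos 8: 10100 XOR 10111 = 00011
  pos 11: 11000 XOR 10111 = 01111
Remainder (last 4 bits) = 1111. This is the CRC / FCS.

1111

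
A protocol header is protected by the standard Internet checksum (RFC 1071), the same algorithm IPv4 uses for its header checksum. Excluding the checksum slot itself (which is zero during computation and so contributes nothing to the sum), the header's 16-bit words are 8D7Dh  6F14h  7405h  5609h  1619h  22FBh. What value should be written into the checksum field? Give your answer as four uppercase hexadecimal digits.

One's-complement addition (fold any carry out of bit 15 back into bit 0):
  0x8D7D + 0x6F14 = 0x0FC91
  0xFC91 + 0x7405 = 0x17096 → wrap carry → 0x7097
  0x7097 + 0x5609 = 0x0C6A0
  0xC6A0 + 0x1619 = 0x0DCB9
  0xDCB9 + 0x22FB = 0x0FFB4
One's-complement sum = 0xFFB4.
Checksum = ~0xFFB4 & 0xFFFF = 0x004B.

004B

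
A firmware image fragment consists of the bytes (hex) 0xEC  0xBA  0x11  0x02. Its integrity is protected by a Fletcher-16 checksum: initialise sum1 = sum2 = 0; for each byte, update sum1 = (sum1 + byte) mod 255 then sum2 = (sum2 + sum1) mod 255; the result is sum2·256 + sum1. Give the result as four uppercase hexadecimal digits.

08BA

Running sums (mod 255):
  after byte 0 (0xEC): sum1=236, sum2=236
  after byte 1 (0xBA): sum1=167, sum2=148
  after byte 2 (0x11): sum1=184, sum2=77
  after byte 3 (0x02): sum1=186, sum2=8
Checksum = sum2·256 + sum1 = 8·256 + 186 = 2234 = 0x08BA.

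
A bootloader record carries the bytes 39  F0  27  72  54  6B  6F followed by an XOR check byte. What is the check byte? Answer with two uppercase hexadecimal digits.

XOR the bytes together:
  start with 0x39
  0x39 ⊕ 0xF0 = 0xC9
  0xC9 ⊕ 0x27 = 0xEE
  0xEE ⊕ 0x72 = 0x9C
  0x9C ⊕ 0x54 = 0xC8
  0xC8 ⊕ 0x6B = 0xA3
  0xA3 ⊕ 0x6F = 0xCC

CC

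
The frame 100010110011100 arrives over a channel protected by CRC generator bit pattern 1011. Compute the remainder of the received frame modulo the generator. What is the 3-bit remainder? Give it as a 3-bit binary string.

Modulo-2 division of 100010110011100 by 1011:
  pos 0: 1000 XOR 1011 = 0011
  pos 2: 1110 XOR 1011 = 0101
  pos 3: 1011 XOR 1011 = 0000
  pos 7: 1001 XOR 1011 = 0010
  pos 9: 1011 XOR 1011 = 0000
Remainder = 000 (zero — the frame passes the CRC check).

000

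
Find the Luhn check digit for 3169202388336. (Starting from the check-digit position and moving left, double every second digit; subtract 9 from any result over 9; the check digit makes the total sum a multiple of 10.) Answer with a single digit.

3

Partial digits right→left: 6 3 3 8 8 3 2 0 2 9 6 1 3
Double every second digit counting from the check-digit position (so the 1st, 3rd, 5th, ... of the partial from the right).
  doubled (with −9 where >9): 3 6 7 4 4 3 6 → sum 33
  kept as-is: 3 8 3 0 9 1 → sum 24
Total = 33 + 24 = 57.
Check digit = (10 − (57 mod 10)) mod 10 = 3.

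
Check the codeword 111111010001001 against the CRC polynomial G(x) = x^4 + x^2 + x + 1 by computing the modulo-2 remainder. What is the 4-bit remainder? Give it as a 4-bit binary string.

Modulo-2 division of 111111010001001 by 10111:
  pos 0: 11111 XOR 10111 = 01000
  pos 1: 10001 XOR 10111 = 00110
  pos 3: 11001 XOR 10111 = 01110
  pos 4: 11100 XOR 10111 = 01011
  pos 5: 10110 XOR 10111 = 00001
  pos 9: 10100 XOR 10111 = 00011
Remainder = 0111 (nonzero — an error is detected).

0111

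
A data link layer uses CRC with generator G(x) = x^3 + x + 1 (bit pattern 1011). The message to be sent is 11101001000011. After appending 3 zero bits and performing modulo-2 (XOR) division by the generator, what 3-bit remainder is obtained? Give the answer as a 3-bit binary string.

001

Append 3 zeros: 11101001000011000. Divide by 1011 (XOR where the leading bit is 1):
  pos 0: 1110 XOR 1011 = 0101
  pos 1: 1011 XOR 1011 = 0000
  pos 7: 1000 XOR 1011 = 0011
  pos 9: 1101 XOR 1011 = 0110
  pos 10: 1101 XOR 1011 = 0110
  pos 11: 1100 XOR 1011 = 0111
  pos 12: 1110 XOR 1011 = 0101
  pos 13: 1010 XOR 1011 = 0001
Remainder (last 3 bits) = 001. This is the CRC / FCS.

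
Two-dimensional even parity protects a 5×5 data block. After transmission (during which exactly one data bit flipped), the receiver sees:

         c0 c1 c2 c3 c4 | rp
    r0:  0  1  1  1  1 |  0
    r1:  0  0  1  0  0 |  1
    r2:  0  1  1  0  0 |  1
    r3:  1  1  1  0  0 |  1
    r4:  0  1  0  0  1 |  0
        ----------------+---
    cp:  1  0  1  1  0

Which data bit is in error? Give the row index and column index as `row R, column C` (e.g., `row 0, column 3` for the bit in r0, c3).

row 2, column 2

Recompute each row's even parity and compare to rp:
  r0: data parity 0, sent rp 0 → ok
  r1: data parity 1, sent rp 1 → ok
  r2: data parity 0, sent rp 1 → mismatch
  r3: data parity 1, sent rp 1 → ok
  r4: data parity 0, sent rp 0 → ok
Recompute each column's even parity and compare to cp:
  c0: data parity 1, sent cp 1 → ok
  c1: data parity 0, sent cp 0 → ok
  c2: data parity 0, sent cp 1 → mismatch
  c3: data parity 1, sent cp 1 → ok
  c4: data parity 0, sent cp 0 → ok
Exactly one row (r2) and one column (c2) fail → the flipped bit is at their intersection.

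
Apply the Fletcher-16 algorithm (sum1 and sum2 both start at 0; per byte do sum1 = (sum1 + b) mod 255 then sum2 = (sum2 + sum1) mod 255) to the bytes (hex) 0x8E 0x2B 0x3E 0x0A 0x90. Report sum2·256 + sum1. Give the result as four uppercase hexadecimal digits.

Running sums (mod 255):
  after byte 0 (0x8E): sum1=142, sum2=142
  after byte 1 (0x2B): sum1=185, sum2=72
  after byte 2 (0x3E): sum1=247, sum2=64
  after byte 3 (0x0A): sum1=2, sum2=66
  after byte 4 (0x90): sum1=146, sum2=212
Checksum = sum2·256 + sum1 = 212·256 + 146 = 54418 = 0xD492.

D492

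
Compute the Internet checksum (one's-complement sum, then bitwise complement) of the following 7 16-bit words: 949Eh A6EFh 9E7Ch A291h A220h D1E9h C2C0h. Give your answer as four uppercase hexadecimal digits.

One's-complement addition (fold any carry out of bit 15 back into bit 0):
  0x949E + 0xA6EF = 0x13B8D → wrap carry → 0x3B8E
  0x3B8E + 0x9E7C = 0x0DA0A
  0xDA0A + 0xA291 = 0x17C9B → wrap carry → 0x7C9C
  0x7C9C + 0xA220 = 0x11EBC → wrap carry → 0x1EBD
  0x1EBD + 0xD1E9 = 0x0F0A6
  0xF0A6 + 0xC2C0 = 0x1B366 → wrap carry → 0xB367
One's-complement sum = 0xB367.
Checksum = ~0xB367 & 0xFFFF = 0x4C98.

4C98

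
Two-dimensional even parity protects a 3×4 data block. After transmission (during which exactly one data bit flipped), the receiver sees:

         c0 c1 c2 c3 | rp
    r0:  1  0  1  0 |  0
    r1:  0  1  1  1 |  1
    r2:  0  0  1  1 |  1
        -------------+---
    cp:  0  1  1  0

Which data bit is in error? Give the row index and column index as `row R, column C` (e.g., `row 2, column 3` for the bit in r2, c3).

row 2, column 0

Recompute each row's even parity and compare to rp:
  r0: data parity 0, sent rp 0 → ok
  r1: data parity 1, sent rp 1 → ok
  r2: data parity 0, sent rp 1 → mismatch
Recompute each column's even parity and compare to cp:
  c0: data parity 1, sent cp 0 → mismatch
  c1: data parity 1, sent cp 1 → ok
  c2: data parity 1, sent cp 1 → ok
  c3: data parity 0, sent cp 0 → ok
Exactly one row (r2) and one column (c0) fail → the flipped bit is at their intersection.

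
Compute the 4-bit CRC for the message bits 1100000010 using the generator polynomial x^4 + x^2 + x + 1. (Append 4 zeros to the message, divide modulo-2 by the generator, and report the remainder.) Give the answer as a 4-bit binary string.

1011

Append 4 zeros: 11000000100000. Divide by 10111 (XOR where the leading bit is 1):
  pos 0: 11000 XOR 10111 = 01111
  pos 1: 11110 XOR 10111 = 01001
  pos 2: 10010 XOR 10111 = 00101
  pos 4: 10101 XOR 10111 = 00010
  pos 7: 10000 XOR 10111 = 00111
  pos 9: 11100 XOR 10111 = 01011
Remainder (last 4 bits) = 1011. This is the CRC / FCS.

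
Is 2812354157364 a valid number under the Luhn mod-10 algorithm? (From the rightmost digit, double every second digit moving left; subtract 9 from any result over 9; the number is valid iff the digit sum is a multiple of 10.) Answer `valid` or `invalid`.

From the right, keep odd positions and double even positions (subtract 9 from any doubled value over 9):
  doubled (positions 2,4,...): 3 5 2 1 4 7 → sum 22
  kept (positions 1,3,...): 4 3 5 4 3 1 2 → sum 22
Total = 44.
44 mod 10 = 4, so the number is invalid.

invalid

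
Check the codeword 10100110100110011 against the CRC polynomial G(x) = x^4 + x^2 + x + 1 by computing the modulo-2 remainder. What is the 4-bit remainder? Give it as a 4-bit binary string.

Modulo-2 division of 10100110100110011 by 10111:
  pos 0: 10100 XOR 10111 = 00011
  pos 3: 11110 XOR 10111 = 01001
  pos 4: 10011 XOR 10111 = 00100
  pos 6: 10000 XOR 10111 = 00111
  pos 8: 11111 XOR 10111 = 01000
  pos 9: 10000 XOR 10111 = 00111
  pos 11: 11101 XOR 10111 = 01010
  pos 12: 10101 XOR 10111 = 00010
Remainder = 0010 (nonzero — an error is detected).

0010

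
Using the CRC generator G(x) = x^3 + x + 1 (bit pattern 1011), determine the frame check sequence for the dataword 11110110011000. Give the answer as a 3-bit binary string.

Append 3 zeros: 11110110011000000. Divide by 1011 (XOR where the leading bit is 1):
  pos 0: 1111 XOR 1011 = 0100
  pos 1: 1000 XOR 1011 = 0011
  pos 3: 1111 XOR 1011 = 0100
  pos 4: 1000 XOR 1011 = 0011
  pos 6: 1101 XOR 1011 = 0110
  pos 7: 1101 XOR 1011 = 0110
  pos 8: 1100 XOR 1011 = 0111
  pos 9: 1110 XOR 1011 = 0101
  pos 10: 1010 XOR 1011 = 0001
  pos 13: 1000 XOR 1011 = 0011
Remainder (last 3 bits) = 011. This is the CRC / FCS.

011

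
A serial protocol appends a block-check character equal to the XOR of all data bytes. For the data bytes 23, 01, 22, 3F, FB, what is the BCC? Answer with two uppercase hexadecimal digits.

XOR the bytes together:
  start with 0x23
  0x23 ⊕ 0x01 = 0x22
  0x22 ⊕ 0x22 = 0x00
  0x00 ⊕ 0x3F = 0x3F
  0x3F ⊕ 0xFB = 0xC4

C4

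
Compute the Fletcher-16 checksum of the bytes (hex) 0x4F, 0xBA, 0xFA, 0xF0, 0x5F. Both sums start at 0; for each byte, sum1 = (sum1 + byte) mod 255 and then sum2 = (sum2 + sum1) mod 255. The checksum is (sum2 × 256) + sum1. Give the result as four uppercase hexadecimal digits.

A955

Running sums (mod 255):
  after byte 0 (0x4F): sum1=79, sum2=79
  after byte 1 (0xBA): sum1=10, sum2=89
  after byte 2 (0xFA): sum1=5, sum2=94
  after byte 3 (0xF0): sum1=245, sum2=84
  after byte 4 (0x5F): sum1=85, sum2=169
Checksum = sum2·256 + sum1 = 169·256 + 85 = 43349 = 0xA955.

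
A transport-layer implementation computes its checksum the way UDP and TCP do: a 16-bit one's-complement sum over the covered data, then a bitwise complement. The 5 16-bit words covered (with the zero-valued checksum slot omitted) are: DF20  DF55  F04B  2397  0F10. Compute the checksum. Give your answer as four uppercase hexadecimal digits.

One's-complement addition (fold any carry out of bit 15 back into bit 0):
  0xDF20 + 0xDF55 = 0x1BE75 → wrap carry → 0xBE76
  0xBE76 + 0xF04B = 0x1AEC1 → wrap carry → 0xAEC2
  0xAEC2 + 0x2397 = 0x0D259
  0xD259 + 0x0F10 = 0x0E169
One's-complement sum = 0xE169.
Checksum = ~0xE169 & 0xFFFF = 0x1E96.

1E96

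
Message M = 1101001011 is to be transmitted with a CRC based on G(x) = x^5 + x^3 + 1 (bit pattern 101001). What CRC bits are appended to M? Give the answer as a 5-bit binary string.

Append 5 zeros: 110100101100000. Divide by 101001 (XOR where the leading bit is 1):
  pos 0: 110100 XOR 101001 = 011101
  pos 1: 111011 XOR 101001 = 010010
  pos 2: 100100 XOR 101001 = 001101
  pos 4: 110111 XOR 101001 = 011110
  pos 5: 111100 XOR 101001 = 010101
  pos 6: 101010 XOR 101001 = 000011
Remainder (last 5 bits) = 11000. This is the CRC / FCS.

11000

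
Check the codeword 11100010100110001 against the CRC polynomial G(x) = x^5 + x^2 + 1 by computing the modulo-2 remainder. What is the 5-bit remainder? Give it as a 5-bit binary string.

Modulo-2 division of 11100010100110001 by 100101:
  pos 0: 111000 XOR 100101 = 011101
  pos 1: 111011 XOR 100101 = 011110
  pos 2: 111100 XOR 100101 = 011001
  pos 3: 110011 XOR 100101 = 010110
  pos 4: 101100 XOR 100101 = 001001
  pos 6: 100101 XOR 100101 = 000000
Remainder = 10001 (nonzero — an error is detected).

10001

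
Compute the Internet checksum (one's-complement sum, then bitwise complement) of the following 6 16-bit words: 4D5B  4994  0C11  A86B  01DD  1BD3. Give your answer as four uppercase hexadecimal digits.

96E3

One's-complement addition (fold any carry out of bit 15 back into bit 0):
  0x4D5B + 0x4994 = 0x096EF
  0x96EF + 0x0C11 = 0x0A300
  0xA300 + 0xA86B = 0x14B6B → wrap carry → 0x4B6C
  0x4B6C + 0x01DD = 0x04D49
  0x4D49 + 0x1BD3 = 0x0691C
One's-complement sum = 0x691C.
Checksum = ~0x691C & 0xFFFF = 0x96E3.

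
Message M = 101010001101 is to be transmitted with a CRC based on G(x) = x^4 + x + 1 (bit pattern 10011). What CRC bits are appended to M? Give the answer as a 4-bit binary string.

0110

Append 4 zeros: 1010100011010000. Divide by 10011 (XOR where the leading bit is 1):
  pos 0: 10101 XOR 10011 = 00110
  pos 2: 11000 XOR 10011 = 01011
  pos 3: 10110 XOR 10011 = 00101
  pos 5: 10111 XOR 10011 = 00100
  pos 7: 10001 XOR 10011 = 00010
  pos 10: 10000 XOR 10011 = 00011
Remainder (last 4 bits) = 0110. This is the CRC / FCS.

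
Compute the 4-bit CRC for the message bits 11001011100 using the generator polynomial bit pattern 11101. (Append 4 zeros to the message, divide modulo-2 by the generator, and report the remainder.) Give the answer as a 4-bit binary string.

Append 4 zeros: 110010111000000. Divide by 11101 (XOR where the leading bit is 1):
  pos 0: 11001 XOR 11101 = 00100
  pos 2: 10001 XOR 11101 = 01100
  pos 3: 11001 XOR 11101 = 00100
  pos 5: 10010 XOR 11101 = 01111
  pos 6: 11110 XOR 11101 = 00011
  pos 9: 11000 XOR 11101 = 00101
Remainder (last 4 bits) = 1010. This is the CRC / FCS.

1010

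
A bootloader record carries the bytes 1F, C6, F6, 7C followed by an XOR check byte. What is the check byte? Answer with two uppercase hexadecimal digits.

53

XOR the bytes together:
  start with 0x1F
  0x1F ⊕ 0xC6 = 0xD9
  0xD9 ⊕ 0xF6 = 0x2F
  0x2F ⊕ 0x7C = 0x53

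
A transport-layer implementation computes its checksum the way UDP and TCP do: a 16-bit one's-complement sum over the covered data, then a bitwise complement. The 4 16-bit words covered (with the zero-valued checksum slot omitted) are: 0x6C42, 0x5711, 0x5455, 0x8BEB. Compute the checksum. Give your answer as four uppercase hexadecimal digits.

One's-complement addition (fold any carry out of bit 15 back into bit 0):
  0x6C42 + 0x5711 = 0x0C353
  0xC353 + 0x5455 = 0x117A8 → wrap carry → 0x17A9
  0x17A9 + 0x8BEB = 0x0A394
One's-complement sum = 0xA394.
Checksum = ~0xA394 & 0xFFFF = 0x5C6B.

5C6B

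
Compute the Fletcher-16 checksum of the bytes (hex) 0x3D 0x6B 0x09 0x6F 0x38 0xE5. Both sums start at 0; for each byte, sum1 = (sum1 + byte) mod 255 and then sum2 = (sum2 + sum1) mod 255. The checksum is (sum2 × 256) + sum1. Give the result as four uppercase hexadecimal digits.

513F

Running sums (mod 255):
  after byte 0 (0x3D): sum1=61, sum2=61
  after byte 1 (0x6B): sum1=168, sum2=229
  after byte 2 (0x09): sum1=177, sum2=151
  after byte 3 (0x6F): sum1=33, sum2=184
  after byte 4 (0x38): sum1=89, sum2=18
  after byte 5 (0xE5): sum1=63, sum2=81
Checksum = sum2·256 + sum1 = 81·256 + 63 = 20799 = 0x513F.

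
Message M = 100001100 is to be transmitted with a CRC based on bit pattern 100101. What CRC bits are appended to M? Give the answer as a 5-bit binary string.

Append 5 zeros: 10000110000000. Divide by 100101 (XOR where the leading bit is 1):
  pos 0: 100001 XOR 100101 = 000100
  pos 3: 100100 XOR 100101 = 000001
  pos 8: 100000 XOR 100101 = 000101
Remainder (last 5 bits) = 00101. This is the CRC / FCS.

00101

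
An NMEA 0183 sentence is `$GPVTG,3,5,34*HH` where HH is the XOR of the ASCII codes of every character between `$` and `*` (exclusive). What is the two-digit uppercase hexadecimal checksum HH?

XOR the ASCII codes of the payload characters:
  'G' = 0x47 → acc = 0x47
  'P' = 0x50 → acc = 0x17
  'V' = 0x56 → acc = 0x41
  'T' = 0x54 → acc = 0x15
  'G' = 0x47 → acc = 0x52
  ',' = 0x2C → acc = 0x7E
  '3' = 0x33 → acc = 0x4D
  ',' = 0x2C → acc = 0x61
  '5' = 0x35 → acc = 0x54
  ',' = 0x2C → acc = 0x78
  '3' = 0x33 → acc = 0x4B
  '4' = 0x34 → acc = 0x7F
Checksum = 0x7F.

7F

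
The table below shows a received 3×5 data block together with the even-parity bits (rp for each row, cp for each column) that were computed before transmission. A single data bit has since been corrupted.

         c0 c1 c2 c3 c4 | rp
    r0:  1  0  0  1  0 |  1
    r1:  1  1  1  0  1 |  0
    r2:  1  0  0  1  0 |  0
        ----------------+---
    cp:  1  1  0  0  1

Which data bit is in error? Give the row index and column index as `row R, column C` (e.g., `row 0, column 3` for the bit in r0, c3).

row 0, column 2

Recompute each row's even parity and compare to rp:
  r0: data parity 0, sent rp 1 → mismatch
  r1: data parity 0, sent rp 0 → ok
  r2: data parity 0, sent rp 0 → ok
Recompute each column's even parity and compare to cp:
  c0: data parity 1, sent cp 1 → ok
  c1: data parity 1, sent cp 1 → ok
  c2: data parity 1, sent cp 0 → mismatch
  c3: data parity 0, sent cp 0 → ok
  c4: data parity 1, sent cp 1 → ok
Exactly one row (r0) and one column (c2) fail → the flipped bit is at their intersection.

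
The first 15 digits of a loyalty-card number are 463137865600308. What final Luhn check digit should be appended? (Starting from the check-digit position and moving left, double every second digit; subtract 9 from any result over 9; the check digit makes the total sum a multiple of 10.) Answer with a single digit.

Partial digits right→left: 8 0 3 0 0 6 5 6 8 7 3 1 3 6 4
Double every second digit counting from the check-digit position (so the 1st, 3rd, 5th, ... of the partial from the right).
  doubled (with −9 where >9): 7 6 0 1 7 6 6 8 → sum 41
  kept as-is: 0 0 6 6 7 1 6 → sum 26
Total = 41 + 26 = 67.
Check digit = (10 − (67 mod 10)) mod 10 = 3.

3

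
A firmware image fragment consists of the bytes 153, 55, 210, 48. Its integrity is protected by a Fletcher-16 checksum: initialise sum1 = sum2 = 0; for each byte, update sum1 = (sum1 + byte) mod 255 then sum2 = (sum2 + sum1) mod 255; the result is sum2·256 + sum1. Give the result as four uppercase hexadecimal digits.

E1D3

Running sums (mod 255):
  after byte 0 (153): sum1=153, sum2=153
  after byte 1 (55): sum1=208, sum2=106
  after byte 2 (210): sum1=163, sum2=14
  after byte 3 (48): sum1=211, sum2=225
Checksum = sum2·256 + sum1 = 225·256 + 211 = 57811 = 0xE1D3.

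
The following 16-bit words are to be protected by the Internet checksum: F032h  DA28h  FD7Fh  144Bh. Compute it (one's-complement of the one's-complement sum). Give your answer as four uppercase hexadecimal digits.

One's-complement addition (fold any carry out of bit 15 back into bit 0):
  0xF032 + 0xDA28 = 0x1CA5A → wrap carry → 0xCA5B
  0xCA5B + 0xFD7F = 0x1C7DA → wrap carry → 0xC7DB
  0xC7DB + 0x144B = 0x0DC26
One's-complement sum = 0xDC26.
Checksum = ~0xDC26 & 0xFFFF = 0x23D9.

23D9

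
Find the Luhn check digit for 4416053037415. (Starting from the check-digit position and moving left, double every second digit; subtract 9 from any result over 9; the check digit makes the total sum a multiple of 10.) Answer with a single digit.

6

Partial digits right→left: 5 1 4 7 3 0 3 5 0 6 1 4 4
Double every second digit counting from the check-digit position (so the 1st, 3rd, 5th, ... of the partial from the right).
  doubled (with −9 where >9): 1 8 6 6 0 2 8 → sum 31
  kept as-is: 1 7 0 5 6 4 → sum 23
Total = 31 + 23 = 54.
Check digit = (10 − (54 mod 10)) mod 10 = 6.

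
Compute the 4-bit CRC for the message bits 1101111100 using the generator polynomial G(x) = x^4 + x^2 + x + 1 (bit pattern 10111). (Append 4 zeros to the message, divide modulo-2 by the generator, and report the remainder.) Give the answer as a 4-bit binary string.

0001

Append 4 zeros: 11011111000000. Divide by 10111 (XOR where the leading bit is 1):
  pos 0: 11011 XOR 10111 = 01100
  pos 1: 11001 XOR 10111 = 01110
  pos 2: 11101 XOR 10111 = 01010
  pos 3: 10101 XOR 10111 = 00010
  pos 6: 10000 XOR 10111 = 00111
  pos 8: 11100 XOR 10111 = 01011
  pos 9: 10110 XOR 10111 = 00001
Remainder (last 4 bits) = 0001. This is the CRC / FCS.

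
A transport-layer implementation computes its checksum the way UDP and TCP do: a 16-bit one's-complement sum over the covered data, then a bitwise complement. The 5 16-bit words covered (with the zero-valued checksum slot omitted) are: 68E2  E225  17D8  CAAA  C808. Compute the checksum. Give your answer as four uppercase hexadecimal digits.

One's-complement addition (fold any carry out of bit 15 back into bit 0):
  0x68E2 + 0xE225 = 0x14B07 → wrap carry → 0x4B08
  0x4B08 + 0x17D8 = 0x062E0
  0x62E0 + 0xCAAA = 0x12D8A → wrap carry → 0x2D8B
  0x2D8B + 0xC808 = 0x0F593
One's-complement sum = 0xF593.
Checksum = ~0xF593 & 0xFFFF = 0x0A6C.

0A6C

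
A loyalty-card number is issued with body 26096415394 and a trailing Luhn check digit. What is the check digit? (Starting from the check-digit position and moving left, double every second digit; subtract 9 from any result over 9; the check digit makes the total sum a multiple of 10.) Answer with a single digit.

4

Partial digits right→left: 4 9 3 5 1 4 6 9 0 6 2
Double every second digit counting from the check-digit position (so the 1st, 3rd, 5th, ... of the partial from the right).
  doubled (with −9 where >9): 8 6 2 3 0 4 → sum 23
  kept as-is: 9 5 4 9 6 → sum 33
Total = 23 + 33 = 56.
Check digit = (10 − (56 mod 10)) mod 10 = 4.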